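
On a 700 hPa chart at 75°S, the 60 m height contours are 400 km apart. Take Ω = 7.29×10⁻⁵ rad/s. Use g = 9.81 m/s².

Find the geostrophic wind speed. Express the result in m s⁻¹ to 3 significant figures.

10.4 m s⁻¹

Coriolis parameter at 75°S:
f = 2Ω sin φ = 2 × 7.29×10⁻⁵ × sin 75° = 1.41×10⁻⁴ s⁻¹
Height gradient: |∂Z/∂n| = 60 m / 400000 m = 1.50×10⁻⁴
On a pressure surface, geostrophic balance gives V_g = (g/f)|∂Z/∂n|:
V_g = 9.81 × 1.50×10⁻⁴ / 1.41×10⁻⁴ = 10.4 m/s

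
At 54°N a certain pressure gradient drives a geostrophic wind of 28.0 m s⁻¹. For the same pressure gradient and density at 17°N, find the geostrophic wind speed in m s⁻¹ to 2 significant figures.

With the same pressure gradient and density, V_g ∝ 1/f ∝ 1/sin φ.
V₂ = V₁ · sin φ₁ / sin φ₂ = 28.0 × sin 54° / sin 17°
V₂ = 28.0 × 0.8090/0.2924 = 77 m s⁻¹

77 m s⁻¹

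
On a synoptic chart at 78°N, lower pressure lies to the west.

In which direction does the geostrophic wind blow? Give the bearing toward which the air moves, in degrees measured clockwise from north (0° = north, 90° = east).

000°

The pressure-gradient force points toward the west (bearing 270°).
Geostrophic balance: in the Northern Hemisphere the Coriolis force deflects motion to the right, so the geostrophic wind blows 90° to the right of the pressure-gradient force (low pressure on the left).
Rotating 270° by 90° clockwise gives 000° — the wind blows toward the north.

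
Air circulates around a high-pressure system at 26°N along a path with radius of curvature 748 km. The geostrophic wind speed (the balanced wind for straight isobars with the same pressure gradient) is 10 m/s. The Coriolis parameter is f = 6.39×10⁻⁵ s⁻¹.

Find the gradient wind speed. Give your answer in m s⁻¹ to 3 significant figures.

14.2 m s⁻¹

Around a high, pressure-gradient force acts outward with centrifugal, so Coriolis balances both:
fV = (1/ρ)|∂P/∂n| + V²/R  →  V² − fR·V + fR·V_g = 0
With fR = 6.39×10⁻⁵ × 748×10³ m = 47.8 m/s:
V = [fR − √((fR)² − 4 fR V_g)]/2 = [47.8 − √(47.8² − 4×47.8×10)]/2 = 14.2 m/s
Supergeostrophic (V > V_g = 10 m/s), as expected around a high.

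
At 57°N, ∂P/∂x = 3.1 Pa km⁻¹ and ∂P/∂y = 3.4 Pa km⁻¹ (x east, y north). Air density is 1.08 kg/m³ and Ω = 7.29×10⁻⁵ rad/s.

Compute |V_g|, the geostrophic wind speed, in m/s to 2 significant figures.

35 m/s

Coriolis parameter at 57°N:
f = 2Ω sin φ = 2 × 7.29×10⁻⁵ × sin 57° = 1.22×10⁻⁴ s⁻¹
Component geostrophic relations (x east, y north):
u_g = −(1/(fρ)) ∂P/∂y,  v_g = (1/(fρ)) ∂P/∂x
u_g = −(3.4×10⁻³)/(1.22×10⁻⁴ × 1.08) = −25.7 m/s;  v_g = (3.1×10⁻³)/(1.22×10⁻⁴ × 1.08) = 23.5 m/s
|V_g| = √(u_g² + v_g²) = 34.8 m/s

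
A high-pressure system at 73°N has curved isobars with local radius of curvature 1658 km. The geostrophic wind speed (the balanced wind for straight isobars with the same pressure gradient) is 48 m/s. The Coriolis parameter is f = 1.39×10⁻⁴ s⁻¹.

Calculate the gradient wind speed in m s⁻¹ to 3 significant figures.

68.2 m s⁻¹

Around a high, pressure-gradient force acts outward with centrifugal, so Coriolis balances both:
fV = (1/ρ)|∂P/∂n| + V²/R  →  V² − fR·V + fR·V_g = 0
With fR = 1.39×10⁻⁴ × 1658×10³ m = 230 m/s:
V = [fR − √((fR)² − 4 fR V_g)]/2 = [230 − √(230² − 4×230×48)]/2 = 68.2 m/s
Supergeostrophic (V > V_g = 48 m/s), as expected around a high.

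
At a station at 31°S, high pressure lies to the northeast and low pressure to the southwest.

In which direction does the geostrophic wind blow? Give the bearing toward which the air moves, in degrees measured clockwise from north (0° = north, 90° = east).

The pressure-gradient force points toward the southwest (bearing 225°).
Geostrophic balance: in the Southern Hemisphere the Coriolis force deflects motion to the left, so the geostrophic wind blows 90° to the left of the pressure-gradient force (low pressure on the right).
Rotating 225° by 90° counterclockwise gives 135° — the wind blows toward the southeast.

135°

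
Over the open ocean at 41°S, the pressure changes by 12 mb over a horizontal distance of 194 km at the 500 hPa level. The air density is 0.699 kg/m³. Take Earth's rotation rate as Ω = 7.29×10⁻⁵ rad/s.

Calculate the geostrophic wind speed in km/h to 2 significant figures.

330 km/h

Coriolis parameter at 41°S:
f = 2Ω sin φ = 2 × 7.29×10⁻⁵ × sin 41° = 9.57×10⁻⁵ s⁻¹
Pressure gradient: |∂P/∂n| = 1200 Pa / 194000 m = 6.19×10⁻³ Pa/m
Geostrophic balance (pressure-gradient force = Coriolis force):
V_g = (1/(fρ)) |∂P/∂n| = 6.19×10⁻³ / (9.57×10⁻⁵ × 0.699) = 92.5 m/s
Converting: 92.5 m/s × 3.6 = 330 km/h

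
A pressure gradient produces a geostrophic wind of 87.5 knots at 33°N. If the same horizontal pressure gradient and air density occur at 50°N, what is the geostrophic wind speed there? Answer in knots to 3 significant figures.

With the same pressure gradient and density, V_g ∝ 1/f ∝ 1/sin φ.
V₂ = V₁ · sin φ₁ / sin φ₂ = 87.5 × sin 33° / sin 50°
V₂ = 87.5 × 0.5446/0.7660 = 62.2 knots

62.2 knots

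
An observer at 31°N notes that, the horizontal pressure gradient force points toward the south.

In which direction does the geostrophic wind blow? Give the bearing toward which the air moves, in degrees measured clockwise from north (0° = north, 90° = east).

270°

The pressure-gradient force points toward the south (bearing 180°).
Geostrophic balance: in the Northern Hemisphere the Coriolis force deflects motion to the right, so the geostrophic wind blows 90° to the right of the pressure-gradient force (low pressure on the left).
Rotating 180° by 90° clockwise gives 270° — the wind blows toward the west.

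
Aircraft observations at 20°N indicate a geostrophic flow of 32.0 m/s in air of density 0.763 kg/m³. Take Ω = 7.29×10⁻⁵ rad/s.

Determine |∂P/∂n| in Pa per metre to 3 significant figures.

1.22×10⁻³ Pa/m

Coriolis parameter at 20°N:
f = 2Ω sin φ = 2 × 7.29×10⁻⁵ × sin 20° = 4.99×10⁻⁵ s⁻¹
Geostrophic balance rearranged: |∂P/∂n| = f ρ V_g
|∂P/∂n| = 4.99×10⁻⁵ × 0.763 × 32.0 = 1.22×10⁻³ Pa/m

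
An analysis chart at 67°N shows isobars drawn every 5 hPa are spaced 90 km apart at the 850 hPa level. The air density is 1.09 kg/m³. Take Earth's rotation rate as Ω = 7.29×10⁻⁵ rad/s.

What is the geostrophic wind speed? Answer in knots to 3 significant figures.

Coriolis parameter at 67°N:
f = 2Ω sin φ = 2 × 7.29×10⁻⁵ × sin 67° = 1.34×10⁻⁴ s⁻¹
Pressure gradient: |∂P/∂n| = 500 Pa / 90000 m = 5.56×10⁻³ Pa/m
Geostrophic balance (pressure-gradient force = Coriolis force):
V_g = (1/(fρ)) |∂P/∂n| = 5.56×10⁻³ / (1.34×10⁻⁴ × 1.09) = 38.0 m/s
Converting: 38.0 m/s × 1.944 = 73.8 knots

73.8 knots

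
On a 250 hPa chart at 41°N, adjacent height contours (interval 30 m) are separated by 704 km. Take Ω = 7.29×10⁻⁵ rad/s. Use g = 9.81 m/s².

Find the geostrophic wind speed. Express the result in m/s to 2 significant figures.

4.4 m/s

Coriolis parameter at 41°N:
f = 2Ω sin φ = 2 × 7.29×10⁻⁵ × sin 41° = 9.57×10⁻⁵ s⁻¹
Height gradient: |∂Z/∂n| = 30 m / 704000 m = 4.26×10⁻⁵
On a pressure surface, geostrophic balance gives V_g = (g/f)|∂Z/∂n|:
V_g = 9.81 × 4.26×10⁻⁵ / 9.57×10⁻⁵ = 4.37 m/s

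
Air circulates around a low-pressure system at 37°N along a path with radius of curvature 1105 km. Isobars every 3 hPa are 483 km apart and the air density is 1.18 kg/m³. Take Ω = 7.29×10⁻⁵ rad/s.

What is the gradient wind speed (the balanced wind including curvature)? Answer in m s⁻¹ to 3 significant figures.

5.67 m s⁻¹

Coriolis parameter at 37°N:
f = 2Ω sin φ = 2 × 7.29×10⁻⁵ × sin 37° = 8.77×10⁻⁵ s⁻¹
Pressure gradient: |∂P/∂n| = 300 Pa / 483000 m = 6.21×10⁻⁴ Pa/m
Geostrophic speed: V_g = |∂P/∂n|/(fρ) = 6.21×10⁻⁴/(8.77×10⁻⁵ × 1.18) = 6.00 m/s
Around a low, centrifugal force acts outward with Coriolis, so pressure-gradient force balances both:
(1/ρ)|∂P/∂n| = fV + V²/R  →  V² + fR·V − fR·V_g = 0
With fR = 8.77×10⁻⁵ × 1105×10³ m = 97.0 m/s:
V = [−fR + √((fR)² + 4 fR V_g)]/2 = [−97.0 + √(97.0² + 4×97.0×6)]/2 = 5.67 m/s
Subgeostrophic (V < V_g = 6 m/s), as expected around a low.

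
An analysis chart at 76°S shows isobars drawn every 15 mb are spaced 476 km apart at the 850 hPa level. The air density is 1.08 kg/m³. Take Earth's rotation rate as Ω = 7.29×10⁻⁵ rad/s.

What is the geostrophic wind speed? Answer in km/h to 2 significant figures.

Coriolis parameter at 76°S:
f = 2Ω sin φ = 2 × 7.29×10⁻⁵ × sin 76° = 1.41×10⁻⁴ s⁻¹
Pressure gradient: |∂P/∂n| = 1500 Pa / 476000 m = 3.15×10⁻³ Pa/m
Geostrophic balance (pressure-gradient force = Coriolis force):
V_g = (1/(fρ)) |∂P/∂n| = 3.15×10⁻³ / (1.41×10⁻⁴ × 1.08) = 20.6 m/s
Converting: 20.6 m/s × 3.6 = 74 km/h

74 km/h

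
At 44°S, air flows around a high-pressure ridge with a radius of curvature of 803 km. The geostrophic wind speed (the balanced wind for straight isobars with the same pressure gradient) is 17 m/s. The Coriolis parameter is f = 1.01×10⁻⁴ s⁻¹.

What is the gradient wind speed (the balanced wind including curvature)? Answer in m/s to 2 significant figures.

Around a high, pressure-gradient force acts outward with centrifugal, so Coriolis balances both:
fV = (1/ρ)|∂P/∂n| + V²/R  →  V² − fR·V + fR·V_g = 0
With fR = 1.01×10⁻⁴ × 803×10³ m = 81.1 m/s:
V = [fR − √((fR)² − 4 fR V_g)]/2 = [81.1 − √(81.1² − 4×81.1×17)]/2 = 24.3 m/s
Supergeostrophic (V > V_g = 17 m/s), as expected around a high.

24 m/s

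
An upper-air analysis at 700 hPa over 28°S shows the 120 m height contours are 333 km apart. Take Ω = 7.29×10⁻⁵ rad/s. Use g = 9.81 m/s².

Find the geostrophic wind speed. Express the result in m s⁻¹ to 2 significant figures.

Coriolis parameter at 28°S:
f = 2Ω sin φ = 2 × 7.29×10⁻⁵ × sin 28° = 6.84×10⁻⁵ s⁻¹
Height gradient: |∂Z/∂n| = 120 m / 333000 m = 3.60×10⁻⁴
On a pressure surface, geostrophic balance gives V_g = (g/f)|∂Z/∂n|:
V_g = 9.81 × 3.60×10⁻⁴ / 6.84×10⁻⁵ = 51.6 m/s

52 m s⁻¹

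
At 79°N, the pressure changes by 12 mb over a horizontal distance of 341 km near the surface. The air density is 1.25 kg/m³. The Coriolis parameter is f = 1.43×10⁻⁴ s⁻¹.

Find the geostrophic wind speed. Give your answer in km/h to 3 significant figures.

Pressure gradient: |∂P/∂n| = 1200 Pa / 341000 m = 3.52×10⁻³ Pa/m
Geostrophic balance (pressure-gradient force = Coriolis force):
V_g = (1/(fρ)) |∂P/∂n| = 3.52×10⁻³ / (1.43×10⁻⁴ × 1.25) = 19.7 m/s
Converting: 19.7 m/s × 3.6 = 70.9 km/h

70.9 km/h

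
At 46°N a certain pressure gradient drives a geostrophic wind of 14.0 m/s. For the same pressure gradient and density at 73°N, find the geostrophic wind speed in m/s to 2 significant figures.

11 m/s

With the same pressure gradient and density, V_g ∝ 1/f ∝ 1/sin φ.
V₂ = V₁ · sin φ₁ / sin φ₂ = 14.0 × sin 46° / sin 73°
V₂ = 14.0 × 0.7193/0.9563 = 11 m/s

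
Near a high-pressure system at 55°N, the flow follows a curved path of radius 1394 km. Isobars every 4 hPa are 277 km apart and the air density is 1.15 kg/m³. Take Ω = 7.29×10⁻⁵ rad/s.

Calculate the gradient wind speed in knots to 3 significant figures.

Coriolis parameter at 55°N:
f = 2Ω sin φ = 2 × 7.29×10⁻⁵ × sin 55° = 1.19×10⁻⁴ s⁻¹
Pressure gradient: |∂P/∂n| = 400 Pa / 277000 m = 1.44×10⁻³ Pa/m
Geostrophic speed: V_g = |∂P/∂n|/(fρ) = 1.44×10⁻³/(1.19×10⁻⁴ × 1.15) = 10.5 m/s
Around a high, pressure-gradient force acts outward with centrifugal, so Coriolis balances both:
fV = (1/ρ)|∂P/∂n| + V²/R  →  V² − fR·V + fR·V_g = 0
With fR = 1.19×10⁻⁴ × 1394×10³ m = 166 m/s:
V = [fR − √((fR)² − 4 fR V_g)]/2 = [166 − √(166² − 4×166×10.5)]/2 = 11.3 m/s
Supergeostrophic (V > V_g = 10.5 m/s), as expected around a high.
Converting: 11.3 m/s × 1.944 = 21.9 knots

21.9 knots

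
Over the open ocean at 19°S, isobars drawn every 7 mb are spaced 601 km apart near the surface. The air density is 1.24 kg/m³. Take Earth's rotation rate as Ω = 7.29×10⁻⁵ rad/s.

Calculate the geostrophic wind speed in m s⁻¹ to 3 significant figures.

Coriolis parameter at 19°S:
f = 2Ω sin φ = 2 × 7.29×10⁻⁵ × sin 19° = 4.75×10⁻⁵ s⁻¹
Pressure gradient: |∂P/∂n| = 700 Pa / 601000 m = 1.16×10⁻³ Pa/m
Geostrophic balance (pressure-gradient force = Coriolis force):
V_g = (1/(fρ)) |∂P/∂n| = 1.16×10⁻³ / (4.75×10⁻⁵ × 1.24) = 19.8 m/s

19.8 m s⁻¹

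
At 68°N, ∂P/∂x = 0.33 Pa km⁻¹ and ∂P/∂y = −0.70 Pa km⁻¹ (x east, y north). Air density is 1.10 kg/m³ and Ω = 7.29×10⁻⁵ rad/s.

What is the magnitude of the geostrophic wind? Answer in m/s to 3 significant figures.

5.20 m/s

Coriolis parameter at 68°N:
f = 2Ω sin φ = 2 × 7.29×10⁻⁵ × sin 68° = 1.35×10⁻⁴ s⁻¹
Component geostrophic relations (x east, y north):
u_g = −(1/(fρ)) ∂P/∂y,  v_g = (1/(fρ)) ∂P/∂x
u_g = −(−0.70×10⁻³)/(1.35×10⁻⁴ × 1.10) = 4.71 m/s;  v_g = (0.33×10⁻³)/(1.35×10⁻⁴ × 1.10) = 2.22 m/s
|V_g| = √(u_g² + v_g²) = 5.20 m/s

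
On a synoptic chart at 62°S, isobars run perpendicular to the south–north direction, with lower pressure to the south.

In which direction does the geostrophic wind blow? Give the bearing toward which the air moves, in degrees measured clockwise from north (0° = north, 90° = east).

090°

The pressure-gradient force points toward the south (bearing 180°).
Geostrophic balance: in the Southern Hemisphere the Coriolis force deflects motion to the left, so the geostrophic wind blows 90° to the left of the pressure-gradient force (low pressure on the right).
Rotating 180° by 90° counterclockwise gives 090° — the wind blows toward the east.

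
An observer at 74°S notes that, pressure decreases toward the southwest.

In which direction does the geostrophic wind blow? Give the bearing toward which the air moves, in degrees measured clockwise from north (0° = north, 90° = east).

The pressure-gradient force points toward the southwest (bearing 225°).
Geostrophic balance: in the Southern Hemisphere the Coriolis force deflects motion to the left, so the geostrophic wind blows 90° to the left of the pressure-gradient force (low pressure on the right).
Rotating 225° by 90° counterclockwise gives 135° — the wind blows toward the southeast.

135°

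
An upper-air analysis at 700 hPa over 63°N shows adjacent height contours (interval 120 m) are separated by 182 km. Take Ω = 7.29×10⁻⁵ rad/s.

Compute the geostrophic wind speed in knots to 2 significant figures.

97 knots

Coriolis parameter at 63°N:
f = 2Ω sin φ = 2 × 7.29×10⁻⁵ × sin 63° = 1.30×10⁻⁴ s⁻¹
Height gradient: |∂Z/∂n| = 120 m / 182000 m = 6.59×10⁻⁴
On a pressure surface, geostrophic balance gives V_g = (g/f)|∂Z/∂n|:
V_g = 9.81 × 6.59×10⁻⁴ / 1.30×10⁻⁴ = 49.8 m/s
Converting: 49.8 m/s × 1.944 = 97 knots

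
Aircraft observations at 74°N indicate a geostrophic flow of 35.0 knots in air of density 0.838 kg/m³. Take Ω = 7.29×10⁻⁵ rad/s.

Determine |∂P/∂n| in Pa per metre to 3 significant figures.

2.11×10⁻³ Pa/m

Coriolis parameter at 74°N:
f = 2Ω sin φ = 2 × 7.29×10⁻⁵ × sin 74° = 1.40×10⁻⁴ s⁻¹
Wind speed in SI: 35.0 knots = 18.0 m/s
Geostrophic balance rearranged: |∂P/∂n| = f ρ V_g
|∂P/∂n| = 1.40×10⁻⁴ × 0.838 × 18.0 = 2.11×10⁻³ Pa/m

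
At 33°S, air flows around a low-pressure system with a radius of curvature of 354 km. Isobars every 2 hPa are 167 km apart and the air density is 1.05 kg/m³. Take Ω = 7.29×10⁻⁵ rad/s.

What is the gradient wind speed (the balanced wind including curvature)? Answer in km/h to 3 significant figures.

37.7 km/h

Coriolis parameter at 33°S:
f = 2Ω sin φ = 2 × 7.29×10⁻⁵ × sin 33° = 7.94×10⁻⁵ s⁻¹
Pressure gradient: |∂P/∂n| = 200 Pa / 167000 m = 1.20×10⁻³ Pa/m
Geostrophic speed: V_g = |∂P/∂n|/(fρ) = 1.20×10⁻³/(7.94×10⁻⁵ × 1.05) = 14.4 m/s
Around a low, centrifugal force acts outward with Coriolis, so pressure-gradient force balances both:
(1/ρ)|∂P/∂n| = fV + V²/R  →  V² + fR·V − fR·V_g = 0
With fR = 7.94×10⁻⁵ × 354×10³ m = 28.1 m/s:
V = [−fR + √((fR)² + 4 fR V_g)]/2 = [−28.1 + √(28.1² + 4×28.1×14.4)]/2 = 10.5 m/s
Subgeostrophic (V < V_g = 14.4 m/s), as expected around a low.
Converting: 10.5 m/s × 3.6 = 37.7 km/h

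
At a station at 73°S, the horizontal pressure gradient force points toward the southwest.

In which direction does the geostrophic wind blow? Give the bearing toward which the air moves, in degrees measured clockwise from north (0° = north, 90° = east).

The pressure-gradient force points toward the southwest (bearing 225°).
Geostrophic balance: in the Southern Hemisphere the Coriolis force deflects motion to the left, so the geostrophic wind blows 90° to the left of the pressure-gradient force (low pressure on the right).
Rotating 225° by 90° counterclockwise gives 135° — the wind blows toward the southeast.

135°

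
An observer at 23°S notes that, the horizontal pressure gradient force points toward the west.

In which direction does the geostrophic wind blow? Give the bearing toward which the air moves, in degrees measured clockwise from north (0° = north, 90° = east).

180°

The pressure-gradient force points toward the west (bearing 270°).
Geostrophic balance: in the Southern Hemisphere the Coriolis force deflects motion to the left, so the geostrophic wind blows 90° to the left of the pressure-gradient force (low pressure on the right).
Rotating 270° by 90° counterclockwise gives 180° — the wind blows toward the south.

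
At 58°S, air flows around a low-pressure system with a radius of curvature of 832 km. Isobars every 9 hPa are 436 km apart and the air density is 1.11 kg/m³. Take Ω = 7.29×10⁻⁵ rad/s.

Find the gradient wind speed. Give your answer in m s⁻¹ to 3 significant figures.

13.3 m s⁻¹

Coriolis parameter at 58°S:
f = 2Ω sin φ = 2 × 7.29×10⁻⁵ × sin 58° = 1.24×10⁻⁴ s⁻¹
Pressure gradient: |∂P/∂n| = 900 Pa / 436000 m = 2.06×10⁻³ Pa/m
Geostrophic speed: V_g = |∂P/∂n|/(fρ) = 2.06×10⁻³/(1.24×10⁻⁴ × 1.11) = 15.0 m/s
Around a low, centrifugal force acts outward with Coriolis, so pressure-gradient force balances both:
(1/ρ)|∂P/∂n| = fV + V²/R  →  V² + fR·V − fR·V_g = 0
With fR = 1.24×10⁻⁴ × 832×10³ m = 103 m/s:
V = [−fR + √((fR)² + 4 fR V_g)]/2 = [−103 + √(103² + 4×103×15)]/2 = 13.3 m/s
Subgeostrophic (V < V_g = 15 m/s), as expected around a low.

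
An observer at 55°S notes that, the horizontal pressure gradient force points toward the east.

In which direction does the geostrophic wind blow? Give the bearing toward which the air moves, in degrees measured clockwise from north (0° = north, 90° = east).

000°

The pressure-gradient force points toward the east (bearing 090°).
Geostrophic balance: in the Southern Hemisphere the Coriolis force deflects motion to the left, so the geostrophic wind blows 90° to the left of the pressure-gradient force (low pressure on the right).
Rotating 090° by 90° counterclockwise gives 000° — the wind blows toward the north.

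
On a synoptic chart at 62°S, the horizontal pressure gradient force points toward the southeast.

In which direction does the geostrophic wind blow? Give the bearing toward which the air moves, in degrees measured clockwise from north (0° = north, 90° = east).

The pressure-gradient force points toward the southeast (bearing 135°).
Geostrophic balance: in the Southern Hemisphere the Coriolis force deflects motion to the left, so the geostrophic wind blows 90° to the left of the pressure-gradient force (low pressure on the right).
Rotating 135° by 90° counterclockwise gives 045° — the wind blows toward the northeast.

045°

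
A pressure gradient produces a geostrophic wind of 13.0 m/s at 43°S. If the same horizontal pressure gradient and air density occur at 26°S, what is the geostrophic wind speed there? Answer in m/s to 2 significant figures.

With the same pressure gradient and density, V_g ∝ 1/f ∝ 1/sin φ.
V₂ = V₁ · sin φ₁ / sin φ₂ = 13.0 × sin 43° / sin 26°
V₂ = 13.0 × 0.6820/0.4384 = 20 m/s

20 m/s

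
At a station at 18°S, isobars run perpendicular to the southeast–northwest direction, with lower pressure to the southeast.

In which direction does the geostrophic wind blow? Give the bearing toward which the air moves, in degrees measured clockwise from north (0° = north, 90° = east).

The pressure-gradient force points toward the southeast (bearing 135°).
Geostrophic balance: in the Southern Hemisphere the Coriolis force deflects motion to the left, so the geostrophic wind blows 90° to the left of the pressure-gradient force (low pressure on the right).
Rotating 135° by 90° counterclockwise gives 045° — the wind blows toward the northeast.

045°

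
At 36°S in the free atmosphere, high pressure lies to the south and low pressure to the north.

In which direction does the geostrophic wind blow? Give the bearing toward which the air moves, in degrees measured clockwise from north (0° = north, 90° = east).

The pressure-gradient force points toward the north (bearing 000°).
Geostrophic balance: in the Southern Hemisphere the Coriolis force deflects motion to the left, so the geostrophic wind blows 90° to the left of the pressure-gradient force (low pressure on the right).
Rotating 000° by 90° counterclockwise gives 270° — the wind blows toward the west.

270°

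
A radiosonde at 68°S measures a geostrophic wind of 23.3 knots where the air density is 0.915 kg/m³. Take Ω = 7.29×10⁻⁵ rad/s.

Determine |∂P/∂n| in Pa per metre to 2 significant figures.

Coriolis parameter at 68°S:
f = 2Ω sin φ = 2 × 7.29×10⁻⁵ × sin 68° = 1.35×10⁻⁴ s⁻¹
Wind speed in SI: 23.3 knots = 12.0 m/s
Geostrophic balance rearranged: |∂P/∂n| = f ρ V_g
|∂P/∂n| = 1.35×10⁻⁴ × 0.915 × 12.0 = 1.48×10⁻³ Pa/m

1.5×10⁻³ Pa/m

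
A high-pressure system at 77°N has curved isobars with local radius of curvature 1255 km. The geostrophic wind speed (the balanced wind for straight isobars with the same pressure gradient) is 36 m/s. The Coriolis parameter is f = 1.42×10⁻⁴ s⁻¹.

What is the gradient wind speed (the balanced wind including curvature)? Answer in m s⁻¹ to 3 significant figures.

50.1 m s⁻¹

Around a high, pressure-gradient force acts outward with centrifugal, so Coriolis balances both:
fV = (1/ρ)|∂P/∂n| + V²/R  →  V² − fR·V + fR·V_g = 0
With fR = 1.42×10⁻⁴ × 1255×10³ m = 178 m/s:
V = [fR − √((fR)² − 4 fR V_g)]/2 = [178 − √(178² − 4×178×36)]/2 = 50.1 m/s
Supergeostrophic (V > V_g = 36 m/s), as expected around a high.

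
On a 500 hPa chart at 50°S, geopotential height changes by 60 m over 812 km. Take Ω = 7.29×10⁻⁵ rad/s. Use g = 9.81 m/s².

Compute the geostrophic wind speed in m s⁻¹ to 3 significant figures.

Coriolis parameter at 50°S:
f = 2Ω sin φ = 2 × 7.29×10⁻⁵ × sin 50° = 1.12×10⁻⁴ s⁻¹
Height gradient: |∂Z/∂n| = 60 m / 812000 m = 7.39×10⁻⁵
On a pressure surface, geostrophic balance gives V_g = (g/f)|∂Z/∂n|:
V_g = 9.81 × 7.39×10⁻⁵ / 1.12×10⁻⁴ = 6.49 m/s

6.49 m s⁻¹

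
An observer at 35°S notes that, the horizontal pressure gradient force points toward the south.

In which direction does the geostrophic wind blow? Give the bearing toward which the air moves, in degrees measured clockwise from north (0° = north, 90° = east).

090°

The pressure-gradient force points toward the south (bearing 180°).
Geostrophic balance: in the Southern Hemisphere the Coriolis force deflects motion to the left, so the geostrophic wind blows 90° to the left of the pressure-gradient force (low pressure on the right).
Rotating 180° by 90° counterclockwise gives 090° — the wind blows toward the east.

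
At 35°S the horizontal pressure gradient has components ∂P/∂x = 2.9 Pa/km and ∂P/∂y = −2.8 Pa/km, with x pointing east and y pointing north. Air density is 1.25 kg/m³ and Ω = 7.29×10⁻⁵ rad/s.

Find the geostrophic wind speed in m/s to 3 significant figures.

38.6 m/s

Coriolis parameter at 35°S:
f = 2Ω sin φ = 2 × 7.29×10⁻⁵ × sin 35° = 8.36×10⁻⁵ s⁻¹
In the Southern Hemisphere f is negative: f = −8.36×10⁻⁵ s⁻¹.
Component geostrophic relations (x east, y north):
u_g = −(1/(fρ)) ∂P/∂y,  v_g = (1/(fρ)) ∂P/∂x
u_g = −(−2.8×10⁻³)/(−8.36×10⁻⁵ × 1.25) = −26.8 m/s;  v_g = (2.9×10⁻³)/(−8.36×10⁻⁵ × 1.25) = −27.7 m/s
|V_g| = √(u_g² + v_g²) = 38.6 m/s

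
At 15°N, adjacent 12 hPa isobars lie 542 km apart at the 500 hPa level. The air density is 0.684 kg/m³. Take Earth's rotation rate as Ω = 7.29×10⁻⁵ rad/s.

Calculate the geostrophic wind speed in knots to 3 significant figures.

Coriolis parameter at 15°N:
f = 2Ω sin φ = 2 × 7.29×10⁻⁵ × sin 15° = 3.77×10⁻⁵ s⁻¹
Pressure gradient: |∂P/∂n| = 1200 Pa / 542000 m = 2.21×10⁻³ Pa/m
Geostrophic balance (pressure-gradient force = Coriolis force):
V_g = (1/(fρ)) |∂P/∂n| = 2.21×10⁻³ / (3.77×10⁻⁵ × 0.684) = 85.8 m/s
Converting: 85.8 m/s × 1.944 = 167 knots

167 knots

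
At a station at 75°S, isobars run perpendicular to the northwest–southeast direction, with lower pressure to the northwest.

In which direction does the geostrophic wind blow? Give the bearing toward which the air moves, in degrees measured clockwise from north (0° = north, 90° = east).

The pressure-gradient force points toward the northwest (bearing 315°).
Geostrophic balance: in the Southern Hemisphere the Coriolis force deflects motion to the left, so the geostrophic wind blows 90° to the left of the pressure-gradient force (low pressure on the right).
Rotating 315° by 90° counterclockwise gives 225° — the wind blows toward the southwest.

225°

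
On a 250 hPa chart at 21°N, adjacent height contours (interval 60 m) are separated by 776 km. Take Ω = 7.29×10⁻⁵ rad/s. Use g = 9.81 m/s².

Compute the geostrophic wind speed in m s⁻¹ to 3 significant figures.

14.5 m s⁻¹

Coriolis parameter at 21°N:
f = 2Ω sin φ = 2 × 7.29×10⁻⁵ × sin 21° = 5.23×10⁻⁵ s⁻¹
Height gradient: |∂Z/∂n| = 60 m / 776000 m = 7.73×10⁻⁵
On a pressure surface, geostrophic balance gives V_g = (g/f)|∂Z/∂n|:
V_g = 9.81 × 7.73×10⁻⁵ / 5.23×10⁻⁵ = 14.5 m/s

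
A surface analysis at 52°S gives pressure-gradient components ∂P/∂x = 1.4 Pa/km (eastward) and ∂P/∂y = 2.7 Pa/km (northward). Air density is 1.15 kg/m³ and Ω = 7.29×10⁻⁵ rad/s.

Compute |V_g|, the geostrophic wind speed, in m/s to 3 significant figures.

Coriolis parameter at 52°S:
f = 2Ω sin φ = 2 × 7.29×10⁻⁵ × sin 52° = 1.15×10⁻⁴ s⁻¹
In the Southern Hemisphere f is negative: f = −1.15×10⁻⁴ s⁻¹.
Component geostrophic relations (x east, y north):
u_g = −(1/(fρ)) ∂P/∂y,  v_g = (1/(fρ)) ∂P/∂x
u_g = −(2.7×10⁻³)/(−1.15×10⁻⁴ × 1.15) = 20.4 m/s;  v_g = (1.4×10⁻³)/(−1.15×10⁻⁴ × 1.15) = −10.6 m/s
|V_g| = √(u_g² + v_g²) = 23.0 m/s

23.0 m/s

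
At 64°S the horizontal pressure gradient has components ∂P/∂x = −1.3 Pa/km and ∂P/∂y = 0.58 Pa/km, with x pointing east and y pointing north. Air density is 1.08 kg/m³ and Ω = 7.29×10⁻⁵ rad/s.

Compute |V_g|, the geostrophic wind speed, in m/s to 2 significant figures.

10 m/s

Coriolis parameter at 64°S:
f = 2Ω sin φ = 2 × 7.29×10⁻⁵ × sin 64° = 1.31×10⁻⁴ s⁻¹
In the Southern Hemisphere f is negative: f = −1.31×10⁻⁴ s⁻¹.
Component geostrophic relations (x east, y north):
u_g = −(1/(fρ)) ∂P/∂y,  v_g = (1/(fρ)) ∂P/∂x
u_g = −(0.58×10⁻³)/(−1.31×10⁻⁴ × 1.08) = 4.10 m/s;  v_g = (−1.3×10⁻³)/(−1.31×10⁻⁴ × 1.08) = 9.19 m/s
|V_g| = √(u_g² + v_g²) = 10.1 m/s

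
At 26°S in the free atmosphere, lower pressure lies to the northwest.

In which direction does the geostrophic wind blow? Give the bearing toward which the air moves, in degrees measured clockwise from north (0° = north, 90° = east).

The pressure-gradient force points toward the northwest (bearing 315°).
Geostrophic balance: in the Southern Hemisphere the Coriolis force deflects motion to the left, so the geostrophic wind blows 90° to the left of the pressure-gradient force (low pressure on the right).
Rotating 315° by 90° counterclockwise gives 225° — the wind blows toward the southwest.

225°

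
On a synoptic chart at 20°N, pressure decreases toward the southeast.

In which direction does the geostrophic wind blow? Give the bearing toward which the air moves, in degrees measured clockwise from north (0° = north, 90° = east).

225°

The pressure-gradient force points toward the southeast (bearing 135°).
Geostrophic balance: in the Northern Hemisphere the Coriolis force deflects motion to the right, so the geostrophic wind blows 90° to the right of the pressure-gradient force (low pressure on the left).
Rotating 135° by 90° clockwise gives 225° — the wind blows toward the southwest.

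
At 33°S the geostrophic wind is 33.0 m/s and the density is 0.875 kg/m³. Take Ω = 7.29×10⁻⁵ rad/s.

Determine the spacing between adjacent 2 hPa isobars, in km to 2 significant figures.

87 km

Coriolis parameter at 33°S:
f = 2Ω sin φ = 2 × 7.29×10⁻⁵ × sin 33° = 7.94×10⁻⁵ s⁻¹
Geostrophic balance rearranged: |∂P/∂n| = f ρ V_g
|∂P/∂n| = 7.94×10⁻⁵ × 0.875 × 33.0 = 2.29×10⁻³ Pa/m
Isobar spacing: Δn = ΔP/|∂P/∂n| = 200 Pa / 2.29×10⁻³ Pa/m = 87225 m ≈ 87 km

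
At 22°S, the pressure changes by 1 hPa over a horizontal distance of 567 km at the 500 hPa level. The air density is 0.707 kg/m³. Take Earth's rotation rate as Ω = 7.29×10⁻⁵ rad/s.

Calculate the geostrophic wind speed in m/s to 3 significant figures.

4.57 m/s

Coriolis parameter at 22°S:
f = 2Ω sin φ = 2 × 7.29×10⁻⁵ × sin 22° = 5.46×10⁻⁵ s⁻¹
Pressure gradient: |∂P/∂n| = 100 Pa / 567000 m = 1.76×10⁻⁴ Pa/m
Geostrophic balance (pressure-gradient force = Coriolis force):
V_g = (1/(fρ)) |∂P/∂n| = 1.76×10⁻⁴ / (5.46×10⁻⁵ × 0.707) = 4.57 m/s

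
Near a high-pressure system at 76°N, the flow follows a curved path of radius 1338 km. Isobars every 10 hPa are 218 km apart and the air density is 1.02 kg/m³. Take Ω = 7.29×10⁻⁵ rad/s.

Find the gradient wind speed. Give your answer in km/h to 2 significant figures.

150 km/h

Coriolis parameter at 76°N:
f = 2Ω sin φ = 2 × 7.29×10⁻⁵ × sin 76° = 1.41×10⁻⁴ s⁻¹
Pressure gradient: |∂P/∂n| = 1000 Pa / 218000 m = 4.59×10⁻³ Pa/m
Geostrophic speed: V_g = |∂P/∂n|/(fρ) = 4.59×10⁻³/(1.41×10⁻⁴ × 1.02) = 31.8 m/s
Around a high, pressure-gradient force acts outward with centrifugal, so Coriolis balances both:
fV = (1/ρ)|∂P/∂n| + V²/R  →  V² − fR·V + fR·V_g = 0
With fR = 1.41×10⁻⁴ × 1338×10³ m = 189 m/s:
V = [fR − √((fR)² − 4 fR V_g)]/2 = [189 − √(189² − 4×189×31.8)]/2 = 40.4 m/s
Supergeostrophic (V > V_g = 31.8 m/s), as expected around a high.
Converting: 40.4 m/s × 3.6 = 150 km/h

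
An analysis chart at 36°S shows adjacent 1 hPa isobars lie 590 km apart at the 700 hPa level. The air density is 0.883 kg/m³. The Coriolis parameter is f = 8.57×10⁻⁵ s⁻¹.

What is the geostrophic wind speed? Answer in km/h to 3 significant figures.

8.06 km/h

Pressure gradient: |∂P/∂n| = 100 Pa / 590000 m = 1.69×10⁻⁴ Pa/m
Geostrophic balance (pressure-gradient force = Coriolis force):
V_g = (1/(fρ)) |∂P/∂n| = 1.69×10⁻⁴ / (8.57×10⁻⁵ × 0.883) = 2.24 m/s
Converting: 2.24 m/s × 3.6 = 8.06 km/h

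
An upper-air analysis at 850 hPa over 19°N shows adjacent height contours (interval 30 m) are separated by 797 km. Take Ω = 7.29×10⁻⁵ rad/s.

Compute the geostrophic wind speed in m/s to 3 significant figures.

7.78 m/s

Coriolis parameter at 19°N:
f = 2Ω sin φ = 2 × 7.29×10⁻⁵ × sin 19° = 4.75×10⁻⁵ s⁻¹
Height gradient: |∂Z/∂n| = 30 m / 797000 m = 3.76×10⁻⁵
On a pressure surface, geostrophic balance gives V_g = (g/f)|∂Z/∂n|:
V_g = 9.81 × 3.76×10⁻⁵ / 4.75×10⁻⁵ = 7.78 m/s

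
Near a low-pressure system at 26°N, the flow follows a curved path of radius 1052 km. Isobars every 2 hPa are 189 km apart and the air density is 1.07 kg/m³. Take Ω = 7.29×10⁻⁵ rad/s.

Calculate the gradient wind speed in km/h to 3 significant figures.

Coriolis parameter at 26°N:
f = 2Ω sin φ = 2 × 7.29×10⁻⁵ × sin 26° = 6.39×10⁻⁵ s⁻¹
Pressure gradient: |∂P/∂n| = 200 Pa / 189000 m = 1.06×10⁻³ Pa/m
Geostrophic speed: V_g = |∂P/∂n|/(fρ) = 1.06×10⁻³/(6.39×10⁻⁵ × 1.07) = 15.5 m/s
Around a low, centrifugal force acts outward with Coriolis, so pressure-gradient force balances both:
(1/ρ)|∂P/∂n| = fV + V²/R  →  V² + fR·V − fR·V_g = 0
With fR = 6.39×10⁻⁵ × 1052×10³ m = 67.2 m/s:
V = [−fR + √((fR)² + 4 fR V_g)]/2 = [−67.2 + √(67.2² + 4×67.2×15.5)]/2 = 13 m/s
Subgeostrophic (V < V_g = 15.5 m/s), as expected around a low.
Converting: 13 m/s × 3.6 = 46.7 km/h

46.7 km/h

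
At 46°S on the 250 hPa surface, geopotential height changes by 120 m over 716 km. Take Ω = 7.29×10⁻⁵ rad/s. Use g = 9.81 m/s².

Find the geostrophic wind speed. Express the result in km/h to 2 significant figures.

Coriolis parameter at 46°S:
f = 2Ω sin φ = 2 × 7.29×10⁻⁵ × sin 46° = 1.05×10⁻⁴ s⁻¹
Height gradient: |∂Z/∂n| = 120 m / 716000 m = 1.68×10⁻⁴
On a pressure surface, geostrophic balance gives V_g = (g/f)|∂Z/∂n|:
V_g = 9.81 × 1.68×10⁻⁴ / 1.05×10⁻⁴ = 15.7 m/s
Converting: 15.7 m/s × 3.6 = 56 km/h

56 km/h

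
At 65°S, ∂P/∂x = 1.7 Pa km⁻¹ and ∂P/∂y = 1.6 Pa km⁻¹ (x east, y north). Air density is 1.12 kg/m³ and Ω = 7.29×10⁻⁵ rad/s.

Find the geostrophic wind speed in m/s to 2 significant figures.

Coriolis parameter at 65°S:
f = 2Ω sin φ = 2 × 7.29×10⁻⁵ × sin 65° = 1.32×10⁻⁴ s⁻¹
In the Southern Hemisphere f is negative: f = −1.32×10⁻⁴ s⁻¹.
Component geostrophic relations (x east, y north):
u_g = −(1/(fρ)) ∂P/∂y,  v_g = (1/(fρ)) ∂P/∂x
u_g = −(1.6×10⁻³)/(−1.32×10⁻⁴ × 1.12) = 10.8 m/s;  v_g = (1.7×10⁻³)/(−1.32×10⁻⁴ × 1.12) = −11.5 m/s
|V_g| = √(u_g² + v_g²) = 15.8 m/s

16 m/s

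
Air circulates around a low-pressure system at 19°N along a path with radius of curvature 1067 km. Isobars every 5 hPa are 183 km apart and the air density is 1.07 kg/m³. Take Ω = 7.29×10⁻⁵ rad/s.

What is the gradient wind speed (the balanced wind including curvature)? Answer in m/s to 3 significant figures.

Coriolis parameter at 19°N:
f = 2Ω sin φ = 2 × 7.29×10⁻⁵ × sin 19° = 4.75×10⁻⁵ s⁻¹
Pressure gradient: |∂P/∂n| = 500 Pa / 183000 m = 2.73×10⁻³ Pa/m
Geostrophic speed: V_g = |∂P/∂n|/(fρ) = 2.73×10⁻³/(4.75×10⁻⁵ × 1.07) = 53.8 m/s
Around a low, centrifugal force acts outward with Coriolis, so pressure-gradient force balances both:
(1/ρ)|∂P/∂n| = fV + V²/R  →  V² + fR·V − fR·V_g = 0
With fR = 4.75×10⁻⁵ × 1067×10³ m = 50.6 m/s:
V = [−fR + √((fR)² + 4 fR V_g)]/2 = [−50.6 + √(50.6² + 4×50.6×53.8)]/2 = 32.7 m/s
Subgeostrophic (V < V_g = 53.8 m/s), as expected around a low.

32.7 m/s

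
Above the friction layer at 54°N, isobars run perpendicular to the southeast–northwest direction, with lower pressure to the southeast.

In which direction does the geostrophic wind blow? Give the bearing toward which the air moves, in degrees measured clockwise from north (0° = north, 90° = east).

225°

The pressure-gradient force points toward the southeast (bearing 135°).
Geostrophic balance: in the Northern Hemisphere the Coriolis force deflects motion to the right, so the geostrophic wind blows 90° to the right of the pressure-gradient force (low pressure on the left).
Rotating 135° by 90° clockwise gives 225° — the wind blows toward the southwest.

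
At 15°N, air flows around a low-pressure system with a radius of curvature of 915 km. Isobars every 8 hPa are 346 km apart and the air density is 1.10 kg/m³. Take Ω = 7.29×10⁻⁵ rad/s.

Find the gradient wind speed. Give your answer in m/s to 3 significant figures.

Coriolis parameter at 15°N:
f = 2Ω sin φ = 2 × 7.29×10⁻⁵ × sin 15° = 3.77×10⁻⁵ s⁻¹
Pressure gradient: |∂P/∂n| = 800 Pa / 346000 m = 2.31×10⁻³ Pa/m
Geostrophic speed: V_g = |∂P/∂n|/(fρ) = 2.31×10⁻³/(3.77×10⁻⁵ × 1.10) = 55.7 m/s
Around a low, centrifugal force acts outward with Coriolis, so pressure-gradient force balances both:
(1/ρ)|∂P/∂n| = fV + V²/R  →  V² + fR·V − fR·V_g = 0
With fR = 3.77×10⁻⁵ × 915×10³ m = 34.5 m/s:
V = [−fR + √((fR)² + 4 fR V_g)]/2 = [−34.5 + √(34.5² + 4×34.5×55.7)]/2 = 29.9 m/s
Subgeostrophic (V < V_g = 55.7 m/s), as expected around a low.

29.9 m/s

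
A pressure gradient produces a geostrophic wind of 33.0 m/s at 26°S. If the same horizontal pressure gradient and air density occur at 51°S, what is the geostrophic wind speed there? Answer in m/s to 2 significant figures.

With the same pressure gradient and density, V_g ∝ 1/f ∝ 1/sin φ.
V₂ = V₁ · sin φ₁ / sin φ₂ = 33.0 × sin 26° / sin 51°
V₂ = 33.0 × 0.4384/0.7771 = 19 m/s

19 m/s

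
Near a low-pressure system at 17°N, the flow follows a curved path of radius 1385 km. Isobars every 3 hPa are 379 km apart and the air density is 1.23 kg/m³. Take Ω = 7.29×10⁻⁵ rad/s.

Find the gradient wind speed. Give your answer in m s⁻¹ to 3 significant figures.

Coriolis parameter at 17°N:
f = 2Ω sin φ = 2 × 7.29×10⁻⁵ × sin 17° = 4.26×10⁻⁵ s⁻¹
Pressure gradient: |∂P/∂n| = 300 Pa / 379000 m = 7.92×10⁻⁴ Pa/m
Geostrophic speed: V_g = |∂P/∂n|/(fρ) = 7.92×10⁻⁴/(4.26×10⁻⁵ × 1.23) = 15.1 m/s
Around a low, centrifugal force acts outward with Coriolis, so pressure-gradient force balances both:
(1/ρ)|∂P/∂n| = fV + V²/R  →  V² + fR·V − fR·V_g = 0
With fR = 4.26×10⁻⁵ × 1385×10³ m = 59.0 m/s:
V = [−fR + √((fR)² + 4 fR V_g)]/2 = [−59.0 + √(59.0² + 4×59.0×15.1)]/2 = 12.5 m/s
Subgeostrophic (V < V_g = 15.1 m/s), as expected around a low.

12.5 m s⁻¹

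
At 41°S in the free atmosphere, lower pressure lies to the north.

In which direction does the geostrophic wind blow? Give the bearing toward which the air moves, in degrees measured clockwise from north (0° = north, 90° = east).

270°

The pressure-gradient force points toward the north (bearing 000°).
Geostrophic balance: in the Southern Hemisphere the Coriolis force deflects motion to the left, so the geostrophic wind blows 90° to the left of the pressure-gradient force (low pressure on the right).
Rotating 000° by 90° counterclockwise gives 270° — the wind blows toward the west.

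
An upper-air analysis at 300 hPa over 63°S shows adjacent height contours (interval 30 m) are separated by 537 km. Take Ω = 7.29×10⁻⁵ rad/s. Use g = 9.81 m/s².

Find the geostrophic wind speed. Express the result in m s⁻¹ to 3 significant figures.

Coriolis parameter at 63°S:
f = 2Ω sin φ = 2 × 7.29×10⁻⁵ × sin 63° = 1.30×10⁻⁴ s⁻¹
Height gradient: |∂Z/∂n| = 30 m / 537000 m = 5.59×10⁻⁵
On a pressure surface, geostrophic balance gives V_g = (g/f)|∂Z/∂n|:
V_g = 9.81 × 5.59×10⁻⁵ / 1.30×10⁻⁴ = 4.22 m/s

4.22 m s⁻¹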